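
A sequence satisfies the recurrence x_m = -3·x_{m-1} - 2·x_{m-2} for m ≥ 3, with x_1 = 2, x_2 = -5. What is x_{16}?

x_3 = 11; x_4 = -23; x_5 = 47; …; x_{13} = 12287; x_{14} = -24575; x_{15} = 49151; x_{16} = -98303.
(Characteristic roots are -1 and -2.)

-98303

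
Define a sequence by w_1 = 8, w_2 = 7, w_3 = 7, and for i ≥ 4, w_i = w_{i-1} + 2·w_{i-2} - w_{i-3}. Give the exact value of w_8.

124

Step forward from the initial values:
w_4 = 13; w_5 = 20; w_6 = 39; w_7 = 66; w_8 = 124.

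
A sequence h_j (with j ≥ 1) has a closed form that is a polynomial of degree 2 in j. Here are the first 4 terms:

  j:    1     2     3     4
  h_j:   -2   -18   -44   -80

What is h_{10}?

1st diffs: -16, -26, -36.
2nd diffs: -10, -10 (constant).
Newton forward-difference form: h_j = -2 + (-16)·C(j-1,1) + (-10)·C(j-1,2).
At j = 10: j-1 = 9, so h_{10} = -2 - 144 - 360 = -506.

-506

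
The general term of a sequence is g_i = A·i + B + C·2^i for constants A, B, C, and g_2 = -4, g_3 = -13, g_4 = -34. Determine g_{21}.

The three given values yield: 2A + B + 4C = -4; 3A + B + 8C = -13; 4A + B + 16C = -34.
Subtracting the first from the second: A + 4C = -9.
Subtracting the second from the third: A + 8C = -21.
Solving: C = -3, A = 3, then B = 2.
Therefore g_{21} = 63 + 2 + (-3)·2097152 = -6291391.

-6291391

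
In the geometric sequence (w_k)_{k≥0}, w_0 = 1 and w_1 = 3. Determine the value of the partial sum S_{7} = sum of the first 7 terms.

1093

Common ratio r = 3.
w_k = 1·3^(k-0).
S = 1·(3^7 - 1)/(3 - 1) = 1·(2187 - 1)/(2) = 1093.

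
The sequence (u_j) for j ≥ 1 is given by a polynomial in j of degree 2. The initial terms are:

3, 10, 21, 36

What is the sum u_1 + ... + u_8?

1st diffs: 7, 11, 15.
2nd diffs: 4, 4 (constant).
Newton forward-difference form: u_j = 3 + 7·C(j-1,1) + 4·C(j-1,2).
Continuing: 55, 78, 105, 136.
Summing j = 1..8 (8 terms) gives 444.

444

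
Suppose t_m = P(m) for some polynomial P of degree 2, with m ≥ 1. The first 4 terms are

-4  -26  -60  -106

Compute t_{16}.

-1594

1st diffs: -22, -34, -46.
2nd diffs: -12, -12 (constant).
So t_m = -6m^2 - 4m + 6.
Evaluating at m = 16 gives t_{16} = -1594.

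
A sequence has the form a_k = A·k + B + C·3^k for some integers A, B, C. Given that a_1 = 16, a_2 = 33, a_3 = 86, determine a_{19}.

3486784390

Plug in k = 1, 2, 3: A + B + 3C = 16; 2A + B + 9C = 33; 3A + B + 27C = 86.
Subtracting the first from the second: A + 6C = 17.
Subtracting the second from the third: A + 18C = 53.
Solving: C = 3, A = -1, then B = 8.
Hence a_{19} = -1·19 + 8 + 3·1162261467 = 3486784390.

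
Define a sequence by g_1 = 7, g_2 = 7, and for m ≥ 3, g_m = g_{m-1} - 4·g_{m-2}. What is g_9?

Step forward from the initial values:
g_3 = -21; g_4 = -49; g_5 = 35; g_6 = 231; g_7 = 91; g_8 = -833; g_9 = -1197.

-1197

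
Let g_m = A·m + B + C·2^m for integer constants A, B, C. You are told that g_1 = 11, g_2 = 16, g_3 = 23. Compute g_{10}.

1060

At m = 1, 2, 3: A + B + 2C = 11; 2A + B + 4C = 16; 3A + B + 8C = 23.
Subtracting the first from the second: A + 2C = 5.
Subtracting the second from the third: A + 4C = 7.
Solving: C = 1, A = 3, then B = 6.
Therefore g_{10} = 30 + 6 + 1·1024 = 1060.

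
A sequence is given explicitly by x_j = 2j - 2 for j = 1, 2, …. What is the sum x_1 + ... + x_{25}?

Over j = 1..25: Σj = 325.
Total = (2)·325 + (-2)·25 = 600.

600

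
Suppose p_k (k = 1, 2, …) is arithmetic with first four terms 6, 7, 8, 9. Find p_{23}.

28

Common difference d = 1.
p_k = 6 + (k - 1)·1.
p_{23} = 6 + 22·1 = 28.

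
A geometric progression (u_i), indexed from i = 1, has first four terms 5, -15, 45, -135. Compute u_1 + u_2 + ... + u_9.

24605

Common ratio r = -3.
u_i = 5·(-3)^(i-1).
S = 5·((-3)^9 - 1)/(-3 - 1) = 5·(-19683 - 1)/(-4) = 24605.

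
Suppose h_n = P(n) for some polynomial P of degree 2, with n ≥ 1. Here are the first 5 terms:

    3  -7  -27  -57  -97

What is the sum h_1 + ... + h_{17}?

-8109

1st diffs: -10, -20, -30, -40.
2nd diffs: -10, -10, -10 (constant).
So h_n = -5n^2 + 5n + 3.
Continuing: …, -147, -207, -277, -357, …, h_{17} = -1357.
Summing n = 1..17 (17 terms) gives -8109.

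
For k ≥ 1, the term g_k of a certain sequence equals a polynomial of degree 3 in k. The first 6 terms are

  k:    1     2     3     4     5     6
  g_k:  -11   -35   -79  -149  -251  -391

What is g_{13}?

-2939

1st diffs: -24, -44, -70, -102, -140.
2nd diffs: -20, -26, -32, -38.
3rd diffs: -6, -6, -6 (constant).
So g_k = -k^3 - 4k^2 - 5k - 1.
Evaluating at k = 13 gives g_{13} = -2939.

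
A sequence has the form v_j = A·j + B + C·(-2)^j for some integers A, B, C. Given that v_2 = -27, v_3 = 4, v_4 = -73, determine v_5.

The three given values yield: 2A + B + 4C = -27; 3A + B - 8C = 4; 4A + B + 16C = -73.
Subtracting the first from the second: A - 12C = 31.
Subtracting the second from the third: A + 24C = -77.
Solving: C = -3, A = -5, then B = -5.
So v_j = -5·j + (-5) + (-3)·(-2)^j; at j=5 this is 66.

66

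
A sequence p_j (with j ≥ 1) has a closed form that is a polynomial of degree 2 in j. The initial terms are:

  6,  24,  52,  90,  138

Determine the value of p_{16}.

1st diffs: 18, 28, 38, 48.
2nd diffs: 10, 10, 10 (constant).
Newton forward-difference form: p_j = 6 + 18·C(j-1,1) + 10·C(j-1,2).
At j = 16: j-1 = 15, so p_{16} = 6 + 270 + 1050 = 1326.

1326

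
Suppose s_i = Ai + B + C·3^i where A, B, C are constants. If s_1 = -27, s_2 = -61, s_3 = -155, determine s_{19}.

-5811307419

The three given values yield: A + B + 3C = -27; 2A + B + 9C = -61; 3A + B + 27C = -155.
Subtracting the first from the second: A + 6C = -34.
Subtracting the second from the third: A + 18C = -94.
Solving: C = -5, A = -4, then B = -8.
Therefore s_{19} = -76 + (-8) + (-5)·1162261467 = -5811307419.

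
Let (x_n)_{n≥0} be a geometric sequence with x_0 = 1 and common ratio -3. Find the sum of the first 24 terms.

x_n = 1·(-3)^(n-0).
S = 1·((-3)^24 - 1)/(-3 - 1) = 1·(282429536481 - 1)/(-4) = -70607384120.

-70607384120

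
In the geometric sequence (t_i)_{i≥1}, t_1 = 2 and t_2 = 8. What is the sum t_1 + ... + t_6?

2730

Common ratio r = 4.
t_i = 2·4^(i-1).
S = 2·(4^6 - 1)/(4 - 1) = 2·(4096 - 1)/(3) = 2730.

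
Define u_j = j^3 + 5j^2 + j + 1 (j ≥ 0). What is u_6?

u_6 = 1·6^3 + 5·6^2 + 1·6 + 1 = 403.

403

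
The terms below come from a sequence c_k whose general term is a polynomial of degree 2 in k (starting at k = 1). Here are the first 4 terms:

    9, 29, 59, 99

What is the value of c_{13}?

909

1st diffs: 20, 30, 40.
2nd diffs: 10, 10 (constant).
So c_k = 5k^2 + 5k - 1.
Evaluating at k = 13 gives c_{13} = 909.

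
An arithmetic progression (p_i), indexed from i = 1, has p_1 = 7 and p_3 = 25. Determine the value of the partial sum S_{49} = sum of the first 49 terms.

Common difference d = (25 - 7) / (3 - 1) = 9.
p_i = 7 + (i - 1)·9.
p_{49} = 439; S = 49·(7 + 439)/2 = 10927.

10927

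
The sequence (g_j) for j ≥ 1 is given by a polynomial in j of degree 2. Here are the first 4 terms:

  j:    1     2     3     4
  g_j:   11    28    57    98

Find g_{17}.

1723

1st diffs: 17, 29, 41.
2nd diffs: 12, 12 (constant).
Newton forward-difference form: g_j = 11 + 17·C(j-1,1) + 12·C(j-1,2).
At j = 17: j-1 = 16, so g_{17} = 11 + 272 + 1440 = 1723.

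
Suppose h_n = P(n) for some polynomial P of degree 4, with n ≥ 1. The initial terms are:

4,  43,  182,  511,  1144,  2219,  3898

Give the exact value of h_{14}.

1st diffs: 39, 139, 329, 633, 1075, 1679.
2nd diffs: 100, 190, 304, 442, 604.
3rd diffs: 90, 114, 138, 162.
4th diffs: 24, 24, 24 (constant).
Newton forward-difference form: h_n = 4 + 39·C(n-1,1) + 100·C(n-1,2) + 90·C(n-1,3) + 24·C(n-1,4).
At n = 14: n-1 = 13, so h_{14} = 4 + 507 + 7800 + 25740 + 17160 = 51211.

51211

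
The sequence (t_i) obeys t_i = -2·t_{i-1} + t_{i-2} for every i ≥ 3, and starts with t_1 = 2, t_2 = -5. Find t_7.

408

Iterate the recurrence:
t_3 = 12, t_4 = -29, t_5 = 70, t_6 = -169, t_7 = 408.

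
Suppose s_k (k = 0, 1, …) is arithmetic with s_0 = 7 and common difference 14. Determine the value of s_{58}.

s_k = 7 + (k - 0)·14.
s_{58} = 7 + 58·14 = 819.

819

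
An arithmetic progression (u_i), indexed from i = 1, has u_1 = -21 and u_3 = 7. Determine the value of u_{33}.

427

Common difference d = (7 - (-21)) / (3 - 1) = 14.
u_i = -21 + (i - 1)·14.
u_{33} = -21 + 32·14 = 427.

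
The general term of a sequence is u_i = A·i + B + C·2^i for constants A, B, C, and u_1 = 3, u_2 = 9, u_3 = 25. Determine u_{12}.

Plug in i = 1, 2, 3: A + B + 2C = 3; 2A + B + 4C = 9; 3A + B + 8C = 25.
Subtracting the first from the second: A + 2C = 6.
Subtracting the second from the third: A + 4C = 16.
Solving: C = 5, A = -4, then B = -3.
Hence u_{12} = -4·12 + (-3) + 5·4096 = 20429.

20429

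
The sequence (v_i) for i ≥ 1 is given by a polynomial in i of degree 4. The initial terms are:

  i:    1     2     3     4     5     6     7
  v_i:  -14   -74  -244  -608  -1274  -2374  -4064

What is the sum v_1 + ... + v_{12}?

1st diffs: -60, -170, -364, -666, -1100, -1690.
2nd diffs: -110, -194, -302, -434, -590.
3rd diffs: -84, -108, -132, -156.
4th diffs: -24, -24, -24 (constant).
So v_i = -i^4 - 4i^3 - 6i^2 + i - 4.
Continuing: …, -6524, -9958, -14594, -20684, …, v_{12} = -28504.
Summing i = 1..12 (12 terms) gives -88916.

-88916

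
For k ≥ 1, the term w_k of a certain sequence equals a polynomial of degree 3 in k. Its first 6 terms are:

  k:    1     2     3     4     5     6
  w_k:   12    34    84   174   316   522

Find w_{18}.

12354

1st diffs: 22, 50, 90, 142, 206.
2nd diffs: 28, 40, 52, 64.
3rd diffs: 12, 12, 12 (constant).
Newton forward-difference form: w_k = 12 + 22·C(k-1,1) + 28·C(k-1,2) + 12·C(k-1,3).
At k = 18: k-1 = 17, so w_{18} = 12 + 374 + 3808 + 8160 = 12354.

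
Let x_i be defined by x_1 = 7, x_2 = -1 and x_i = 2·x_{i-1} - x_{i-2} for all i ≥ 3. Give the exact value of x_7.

-41

Compute successive terms:
x_3 = -9  x_4 = -17  x_5 = -25  x_6 = -33  x_7 = -41.
(Characteristic roots are 1 and 1.)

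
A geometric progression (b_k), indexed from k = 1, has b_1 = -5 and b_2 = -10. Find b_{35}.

Common ratio r = 2.
b_k = (-5)·2^(k-1).
b_{35} = (-5)·2^34 = -85899345920.

-85899345920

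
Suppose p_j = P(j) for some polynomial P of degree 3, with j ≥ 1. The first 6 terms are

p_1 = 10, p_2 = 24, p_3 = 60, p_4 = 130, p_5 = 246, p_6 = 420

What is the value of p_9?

1st diffs: 14, 36, 70, 116, 174.
2nd diffs: 22, 34, 46, 58.
3rd diffs: 12, 12, 12 (constant).
Newton forward-difference form: p_j = 10 + 14·C(j-1,1) + 22·C(j-1,2) + 12·C(j-1,3).
At j = 9: j-1 = 8, so p_9 = 10 + 112 + 616 + 672 = 1410.

1410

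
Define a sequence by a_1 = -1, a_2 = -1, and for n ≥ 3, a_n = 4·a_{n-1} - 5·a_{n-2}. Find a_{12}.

-9111

Applying the relation repeatedly:
a_3 = 1  a_4 = 9  a_5 = 31  a_6 = 79  a_7 = 161  a_8 = 249  a_9 = 191  a_{10} = -481  a_{11} = -2879  a_{12} = -9111.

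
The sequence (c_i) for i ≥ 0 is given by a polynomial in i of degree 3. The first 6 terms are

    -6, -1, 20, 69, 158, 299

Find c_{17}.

1st diffs: 5, 21, 49, 89, 141.
2nd diffs: 16, 28, 40, 52.
3rd diffs: 12, 12, 12 (constant).
So c_i = 2i^3 + 2i^2 + i - 6.
Evaluating at i = 17 gives c_{17} = 10415.

10415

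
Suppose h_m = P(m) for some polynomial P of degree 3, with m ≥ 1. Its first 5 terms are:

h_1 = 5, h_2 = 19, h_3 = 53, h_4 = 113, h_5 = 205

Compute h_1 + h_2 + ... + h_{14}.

14630

1st diffs: 14, 34, 60, 92.
2nd diffs: 20, 26, 32.
3rd diffs: 6, 6 (constant).
Newton forward-difference form: h_m = 5 + 14·C(m-1,1) + 20·C(m-1,2) + 6·C(m-1,3).
Continuing: …, 335, 509, 733, 1013, …, h_{14} = 3463.
Summing m = 1..14 (14 terms) gives 14630.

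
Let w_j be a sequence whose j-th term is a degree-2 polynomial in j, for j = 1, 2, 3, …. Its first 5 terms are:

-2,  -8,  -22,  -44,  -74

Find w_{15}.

1st diffs: -6, -14, -22, -30.
2nd diffs: -8, -8, -8 (constant).
Newton forward-difference form: w_j = -2 + (-6)·C(j-1,1) + (-8)·C(j-1,2).
At j = 15: j-1 = 14, so w_{15} = -2 - 84 - 728 = -814.

-814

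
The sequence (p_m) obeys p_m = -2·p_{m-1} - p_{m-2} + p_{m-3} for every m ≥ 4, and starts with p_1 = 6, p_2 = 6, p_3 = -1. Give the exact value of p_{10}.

Step forward from the initial values:
p_4 = 2  p_5 = 3  p_6 = -9  p_7 = 17  p_8 = -22  p_9 = 18  p_{10} = 3.

3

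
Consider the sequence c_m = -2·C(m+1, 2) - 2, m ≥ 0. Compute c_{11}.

C(12, 2) = 66, so c_{11} = -134.

-134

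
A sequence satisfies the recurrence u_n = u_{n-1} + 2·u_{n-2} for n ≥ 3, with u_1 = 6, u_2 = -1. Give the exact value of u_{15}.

Applying the relation repeatedly:
u_3 = 11;  u_4 = 9;  u_5 = 31;  …;  u_{12} = 3409;  u_{13} = 6831;  u_{14} = 13649;  u_{15} = 27311.
(Characteristic roots are 2 and -1.)

27311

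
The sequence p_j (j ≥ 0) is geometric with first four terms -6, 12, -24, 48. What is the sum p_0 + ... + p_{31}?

Common ratio r = -2.
p_j = (-6)·(-2)^(j-0).
S = (-6)·((-2)^32 - 1)/(-2 - 1) = (-6)·(4294967296 - 1)/(-3) = 8589934590.

8589934590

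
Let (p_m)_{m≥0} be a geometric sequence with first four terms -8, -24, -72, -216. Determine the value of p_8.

Common ratio r = 3.
p_m = (-8)·3^(m-0).
p_8 = (-8)·3^8 = -52488.

-52488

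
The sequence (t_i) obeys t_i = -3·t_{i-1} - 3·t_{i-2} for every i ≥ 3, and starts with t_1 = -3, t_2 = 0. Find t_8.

t_3 = 9  t_4 = -27  t_5 = 54  t_6 = -81  t_7 = 81  t_8 = 0.

0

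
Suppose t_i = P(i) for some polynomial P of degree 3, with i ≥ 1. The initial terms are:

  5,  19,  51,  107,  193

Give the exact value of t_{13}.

1st diffs: 14, 32, 56, 86.
2nd diffs: 18, 24, 30.
3rd diffs: 6, 6 (constant).
So t_i = i^3 + 3i^2 - 2i + 3.
Evaluating at i = 13 gives t_{13} = 2681.

2681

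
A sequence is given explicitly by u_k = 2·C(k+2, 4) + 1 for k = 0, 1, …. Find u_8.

421

C(10, 4) = 210, so u_8 = 421.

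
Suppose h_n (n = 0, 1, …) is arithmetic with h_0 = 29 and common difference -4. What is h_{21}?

-55

h_n = 29 + (n - 0)·(-4).
h_{21} = 29 + 21·(-4) = -55.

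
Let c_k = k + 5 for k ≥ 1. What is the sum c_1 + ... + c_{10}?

105

Over k = 1..10: Σk = 55.
Total = (1)·55 + (5)·10 = 105.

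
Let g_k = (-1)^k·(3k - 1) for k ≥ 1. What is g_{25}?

-74

(-1)^25 = -1; 3k - 1 at k=25 is 74; so g_{25} = -74.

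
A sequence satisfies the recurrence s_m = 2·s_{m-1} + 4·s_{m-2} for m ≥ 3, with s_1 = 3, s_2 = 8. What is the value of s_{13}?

3452928

Compute successive terms:
s_3 = 28;  s_4 = 88;  s_5 = 288;  …;  s_{10} = 101888;  s_{11} = 329728;  s_{12} = 1067008;  s_{13} = 3452928.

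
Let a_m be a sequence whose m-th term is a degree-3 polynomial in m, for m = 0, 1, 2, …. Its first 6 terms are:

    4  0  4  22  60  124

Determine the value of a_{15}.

3514

1st diffs: -4, 4, 18, 38, 64.
2nd diffs: 8, 14, 20, 26.
3rd diffs: 6, 6, 6 (constant).
So a_m = m^3 + m^2 - 6m + 4.
Evaluating at m = 15 gives a_{15} = 3514.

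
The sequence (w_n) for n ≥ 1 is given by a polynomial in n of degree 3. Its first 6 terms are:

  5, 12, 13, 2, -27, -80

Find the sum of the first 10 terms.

1st diffs: 7, 1, -11, -29, -53.
2nd diffs: -6, -12, -18, -24.
3rd diffs: -6, -6, -6 (constant).
So w_n = -n^3 + 3n^2 + 5n - 2.
Continuing: -163, -282, -443, -652.
Summing n = 1..10 (10 terms) gives -1615.

-1615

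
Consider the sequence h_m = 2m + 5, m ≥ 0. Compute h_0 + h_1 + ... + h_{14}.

Over m = 0..14: Σm = 105.
Total = (2)·105 + (5)·15 = 285.

285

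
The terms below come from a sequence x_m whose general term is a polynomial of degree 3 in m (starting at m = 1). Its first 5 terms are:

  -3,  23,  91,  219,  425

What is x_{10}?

1st diffs: 26, 68, 128, 206.
2nd diffs: 42, 60, 78.
3rd diffs: 18, 18 (constant).
Newton forward-difference form: x_m = -3 + 26·C(m-1,1) + 42·C(m-1,2) + 18·C(m-1,3).
At m = 10: m-1 = 9, so x_{10} = -3 + 234 + 1512 + 1512 = 3255.

3255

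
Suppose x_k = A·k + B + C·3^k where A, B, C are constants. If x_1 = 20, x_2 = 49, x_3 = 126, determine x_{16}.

172186967

At k = 1, 2, 3: A + B + 3C = 20; 2A + B + 9C = 49; 3A + B + 27C = 126.
Subtracting the first from the second: A + 6C = 29.
Subtracting the second from the third: A + 18C = 77.
Solving: C = 4, A = 5, then B = 3.
So x_k = 5·k + 3 + 4·3^k; at k=16 this is 172186967.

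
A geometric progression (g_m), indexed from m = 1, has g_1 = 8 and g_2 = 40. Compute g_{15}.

Common ratio r = 5.
g_m = 8·5^(m-1).
g_{15} = 8·5^14 = 48828125000.

48828125000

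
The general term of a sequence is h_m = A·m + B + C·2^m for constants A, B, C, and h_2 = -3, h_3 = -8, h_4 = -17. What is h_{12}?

-4105

The three given values yield: 2A + B + 4C = -3; 3A + B + 8C = -8; 4A + B + 16C = -17.
Subtracting the first from the second: A + 4C = -5.
Subtracting the second from the third: A + 8C = -9.
Solving: C = -1, A = -1, then B = 3.
Therefore h_{12} = -12 + 3 + (-1)·4096 = -4105.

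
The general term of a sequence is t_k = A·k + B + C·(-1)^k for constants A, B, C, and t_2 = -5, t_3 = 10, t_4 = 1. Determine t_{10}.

The three given values yield: 2A + B + C = -5; 3A + B - C = 10; 4A + B + C = 1.
Subtracting the first from the second: A - 2C = 15.
Subtracting the second from the third: A + 2C = -9.
Solving: C = -6, A = 3, then B = -5.
Hence t_{10} = 3·10 + (-5) + (-6)·1 = 19.

19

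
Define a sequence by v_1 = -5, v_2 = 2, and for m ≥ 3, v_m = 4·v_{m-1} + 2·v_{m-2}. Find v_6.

Applying the relation repeatedly:
v_3 = -2  v_4 = -4  v_5 = -20  v_6 = -88.

-88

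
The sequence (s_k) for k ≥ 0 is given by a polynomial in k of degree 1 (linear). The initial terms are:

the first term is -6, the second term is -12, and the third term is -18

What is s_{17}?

-108

1st diffs: -6, -6 (constant).
So s_k = -6k - 6.
Evaluating at k = 17 gives s_{17} = -108.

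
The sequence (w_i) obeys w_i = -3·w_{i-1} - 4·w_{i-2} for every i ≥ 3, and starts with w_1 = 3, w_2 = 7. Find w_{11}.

Step forward from the initial values:
w_3 = -33; w_4 = 71; w_5 = -81; w_6 = -41; w_7 = 447; w_8 = -1177; w_9 = 1743; w_{10} = -521; w_{11} = -5409.

-5409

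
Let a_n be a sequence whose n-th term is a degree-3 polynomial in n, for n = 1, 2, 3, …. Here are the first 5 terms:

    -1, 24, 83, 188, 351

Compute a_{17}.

11199

1st diffs: 25, 59, 105, 163.
2nd diffs: 34, 46, 58.
3rd diffs: 12, 12 (constant).
Newton forward-difference form: a_n = -1 + 25·C(n-1,1) + 34·C(n-1,2) + 12·C(n-1,3).
At n = 17: n-1 = 16, so a_{17} = -1 + 400 + 4080 + 6720 = 11199.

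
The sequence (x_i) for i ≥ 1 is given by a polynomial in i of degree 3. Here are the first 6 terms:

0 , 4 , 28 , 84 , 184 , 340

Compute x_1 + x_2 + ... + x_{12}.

10604

1st diffs: 4, 24, 56, 100, 156.
2nd diffs: 20, 32, 44, 56.
3rd diffs: 12, 12, 12 (constant).
So x_i = 2i^3 - 2i^2 - 4i + 4.
Continuing: …, 564, 868, 1264, 1764, …, x_{12} = 3124.
Summing i = 1..12 (12 terms) gives 10604.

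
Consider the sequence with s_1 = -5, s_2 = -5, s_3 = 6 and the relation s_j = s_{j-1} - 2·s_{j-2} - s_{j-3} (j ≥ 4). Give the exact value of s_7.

-83

s_4 = 21;  s_5 = 14;  s_6 = -34;  s_7 = -83.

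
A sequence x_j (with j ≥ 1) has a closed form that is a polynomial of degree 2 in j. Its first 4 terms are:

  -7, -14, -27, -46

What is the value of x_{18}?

1st diffs: -7, -13, -19.
2nd diffs: -6, -6 (constant).
So x_j = -3j^2 + 2j - 6.
Evaluating at j = 18 gives x_{18} = -942.

-942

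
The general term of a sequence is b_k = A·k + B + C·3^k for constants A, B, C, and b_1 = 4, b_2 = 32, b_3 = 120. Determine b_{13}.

7971580

Plug in k = 1, 2, 3: A + B + 3C = 4; 2A + B + 9C = 32; 3A + B + 27C = 120.
Subtracting the first from the second: A + 6C = 28.
Subtracting the second from the third: A + 18C = 88.
Solving: C = 5, A = -2, then B = -9.
Hence b_{13} = -2·13 + (-9) + 5·1594323 = 7971580.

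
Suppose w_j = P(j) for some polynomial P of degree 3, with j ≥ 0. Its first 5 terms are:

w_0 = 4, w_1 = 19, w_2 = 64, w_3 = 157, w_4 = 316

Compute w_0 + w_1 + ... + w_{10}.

1st diffs: 15, 45, 93, 159.
2nd diffs: 30, 48, 66.
3rd diffs: 18, 18 (constant).
Newton forward-difference form: w_j = 4 + 15·C(j,1) + 30·C(j,2) + 18·C(j,3).
Continuing: …, 559, 904, 1369, 1972, …, w_{10} = 3664.
Summing j = 0..10 (11 terms) gives 11759.

11759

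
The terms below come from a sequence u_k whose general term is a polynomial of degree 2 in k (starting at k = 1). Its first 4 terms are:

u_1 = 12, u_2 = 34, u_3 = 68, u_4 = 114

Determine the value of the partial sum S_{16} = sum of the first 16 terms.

1st diffs: 22, 34, 46.
2nd diffs: 12, 12 (constant).
Newton forward-difference form: u_k = 12 + 22·C(k-1,1) + 12·C(k-1,2).
Continuing: …, 172, 242, 324, 418, …, u_{16} = 1602.
Summing k = 1..16 (16 terms) gives 9552.

9552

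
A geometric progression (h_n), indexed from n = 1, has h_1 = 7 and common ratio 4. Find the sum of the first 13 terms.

h_n = 7·4^(n-1).
S = 7·(4^13 - 1)/(4 - 1) = 7·(67108864 - 1)/(3) = 156587347.

156587347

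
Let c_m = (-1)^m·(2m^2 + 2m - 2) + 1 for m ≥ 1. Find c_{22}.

(-1)^22 = 1; 2m^2 + 2m - 2 at m=22 is 1010; so c_{22} = 1011.

1011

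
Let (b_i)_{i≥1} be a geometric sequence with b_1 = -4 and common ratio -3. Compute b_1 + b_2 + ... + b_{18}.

387420488

b_i = (-4)·(-3)^(i-1).
S = (-4)·((-3)^18 - 1)/(-3 - 1) = (-4)·(387420489 - 1)/(-4) = 387420488.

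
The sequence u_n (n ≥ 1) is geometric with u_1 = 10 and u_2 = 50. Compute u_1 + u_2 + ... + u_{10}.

Common ratio r = 5.
u_n = 10·5^(n-1).
S = 10·(5^10 - 1)/(5 - 1) = 10·(9765625 - 1)/(4) = 24414060.

24414060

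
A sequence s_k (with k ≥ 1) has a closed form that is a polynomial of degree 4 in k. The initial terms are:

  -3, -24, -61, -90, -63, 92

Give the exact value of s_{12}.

1st diffs: -21, -37, -29, 27, 155.
2nd diffs: -16, 8, 56, 128.
3rd diffs: 24, 48, 72.
4th diffs: 24, 24 (constant).
Newton forward-difference form: s_k = -3 + (-21)·C(k-1,1) + (-16)·C(k-1,2) + 24·C(k-1,3) + 24·C(k-1,4).
At k = 12: k-1 = 11, so s_{12} = -3 - 231 - 880 + 3960 + 7920 = 10766.

10766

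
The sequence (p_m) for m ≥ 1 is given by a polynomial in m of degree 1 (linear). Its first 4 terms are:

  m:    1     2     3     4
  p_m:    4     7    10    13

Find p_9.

1st diffs: 3, 3, 3 (constant).
So p_m = 3m + 1.
Evaluating at m = 9 gives p_9 = 28.

28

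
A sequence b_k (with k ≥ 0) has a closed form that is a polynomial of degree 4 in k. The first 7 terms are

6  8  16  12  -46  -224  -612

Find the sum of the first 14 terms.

1st diffs: 2, 8, -4, -58, -178, -388.
2nd diffs: 6, -12, -54, -120, -210.
3rd diffs: -18, -42, -66, -90.
4th diffs: -24, -24, -24 (constant).
So b_k = -k^4 + 3k^3 + k^2 - k + 6.
Continuing: …, -1324, -2498, -4296, -6904, …, b_{13} = -21808.
Summing k = 0..13 (14 terms) gives -63616.

-63616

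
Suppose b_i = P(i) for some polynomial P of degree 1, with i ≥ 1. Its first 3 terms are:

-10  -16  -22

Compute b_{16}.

1st diffs: -6, -6 (constant).
So b_i = -6i - 4.
Evaluating at i = 16 gives b_{16} = -100.

-100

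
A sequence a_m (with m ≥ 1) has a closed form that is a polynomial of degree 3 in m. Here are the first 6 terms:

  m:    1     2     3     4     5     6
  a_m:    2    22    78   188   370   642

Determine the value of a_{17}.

14722

1st diffs: 20, 56, 110, 182, 272.
2nd diffs: 36, 54, 72, 90.
3rd diffs: 18, 18, 18 (constant).
Newton forward-difference form: a_m = 2 + 20·C(m-1,1) + 36·C(m-1,2) + 18·C(m-1,3).
At m = 17: m-1 = 16, so a_{17} = 2 + 320 + 4320 + 10080 = 14722.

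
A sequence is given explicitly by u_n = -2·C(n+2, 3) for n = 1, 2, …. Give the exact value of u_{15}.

-1360

C(17, 3) = 680, so u_{15} = -1360.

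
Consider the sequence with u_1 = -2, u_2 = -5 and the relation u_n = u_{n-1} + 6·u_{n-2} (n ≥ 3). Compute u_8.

-3911

Step forward from the initial values:
u_3 = -17; u_4 = -47; u_5 = -149; u_6 = -431; u_7 = -1325; u_8 = -3911.
(Characteristic roots are 3 and -2.)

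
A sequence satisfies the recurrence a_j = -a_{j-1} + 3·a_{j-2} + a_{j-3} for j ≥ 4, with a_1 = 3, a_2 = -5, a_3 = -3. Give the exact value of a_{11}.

a_4 = -9, a_5 = -5, a_6 = -25, a_7 = 1, a_8 = -81, a_9 = 59, a_{10} = -301, a_{11} = 397.

397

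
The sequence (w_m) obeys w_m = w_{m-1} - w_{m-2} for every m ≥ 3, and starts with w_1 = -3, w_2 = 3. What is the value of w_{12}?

-6

Applying the relation repeatedly:
w_3 = 6; w_4 = 3; w_5 = -3; w_6 = -6; w_7 = -3; w_8 = 3; w_9 = 6; w_{10} = 3; w_{11} = -3; w_{12} = -6.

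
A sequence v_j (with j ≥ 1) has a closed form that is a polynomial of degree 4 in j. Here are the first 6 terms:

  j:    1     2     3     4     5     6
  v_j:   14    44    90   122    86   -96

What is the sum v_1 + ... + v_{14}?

-69328

1st diffs: 30, 46, 32, -36, -182.
2nd diffs: 16, -14, -68, -146.
3rd diffs: -30, -54, -78.
4th diffs: -24, -24 (constant).
So v_j = -j^4 + 5j^3 + 3j^2 + j + 6.
Continuing: …, -526, -1330, -2658, -4684, …, v_{14} = -24088.
Summing j = 1..14 (14 terms) gives -69328.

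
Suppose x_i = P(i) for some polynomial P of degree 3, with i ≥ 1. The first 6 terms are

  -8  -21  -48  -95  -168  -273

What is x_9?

-840

1st diffs: -13, -27, -47, -73, -105.
2nd diffs: -14, -20, -26, -32.
3rd diffs: -6, -6, -6 (constant).
Newton forward-difference form: x_i = -8 + (-13)·C(i-1,1) + (-14)·C(i-1,2) + (-6)·C(i-1,3).
At i = 9: i-1 = 8, so x_9 = -8 - 104 - 392 - 336 = -840.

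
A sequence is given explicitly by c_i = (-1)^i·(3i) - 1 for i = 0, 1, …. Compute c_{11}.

-34

(-1)^11 = -1; 3i at i=11 is 33; so c_{11} = -34.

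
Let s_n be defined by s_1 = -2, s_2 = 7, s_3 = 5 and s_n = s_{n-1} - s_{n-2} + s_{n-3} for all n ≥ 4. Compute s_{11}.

s_4 = -4;  s_5 = -2;  s_6 = 7;  s_7 = 5;  s_8 = -4;  s_9 = -2;  s_{10} = 7;  s_{11} = 5.

5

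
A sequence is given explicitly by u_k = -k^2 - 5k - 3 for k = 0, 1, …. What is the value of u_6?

-69

u_6 = -1·6^2 - 5·6 - 3 = -69.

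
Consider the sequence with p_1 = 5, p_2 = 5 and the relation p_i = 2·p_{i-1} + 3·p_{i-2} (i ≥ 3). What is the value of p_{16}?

Iterate the recurrence:
p_3 = 25, p_4 = 65, p_5 = 205, …, p_{13} = 1328605, p_{14} = 3985805, p_{15} = 11957425, p_{16} = 35872265.
(Characteristic roots are 3 and -1.)

35872265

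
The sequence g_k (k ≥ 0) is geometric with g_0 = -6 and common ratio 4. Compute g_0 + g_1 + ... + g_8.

-524286

g_k = (-6)·4^(k-0).
S = (-6)·(4^9 - 1)/(4 - 1) = (-6)·(262144 - 1)/(3) = -524286.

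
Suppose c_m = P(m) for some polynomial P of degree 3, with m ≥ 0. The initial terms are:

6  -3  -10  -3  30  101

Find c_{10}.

1446

1st diffs: -9, -7, 7, 33, 71.
2nd diffs: 2, 14, 26, 38.
3rd diffs: 12, 12, 12 (constant).
So c_m = 2m^3 - 5m^2 - 6m + 6.
Evaluating at m = 10 gives c_{10} = 1446.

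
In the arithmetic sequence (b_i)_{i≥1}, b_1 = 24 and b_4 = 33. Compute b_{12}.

57

Common difference d = (33 - 24) / (4 - 1) = 3.
b_i = 24 + (i - 1)·3.
b_{12} = 24 + 11·3 = 57.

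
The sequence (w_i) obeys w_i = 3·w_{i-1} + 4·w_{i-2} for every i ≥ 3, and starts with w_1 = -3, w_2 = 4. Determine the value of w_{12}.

Compute successive terms:
w_3 = 0;  w_4 = 16;  w_5 = 48;  w_6 = 208;  w_7 = 816;  w_8 = 3280;  w_9 = 13104;  w_{10} = 52432;  w_{11} = 209712;  w_{12} = 838864.
(Characteristic roots are 4 and -1.)

838864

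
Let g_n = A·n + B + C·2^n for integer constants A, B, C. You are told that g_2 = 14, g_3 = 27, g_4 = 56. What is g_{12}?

Plug in n = 2, 3, 4: 2A + B + 4C = 14; 3A + B + 8C = 27; 4A + B + 16C = 56.
Subtracting the first from the second: A + 4C = 13.
Subtracting the second from the third: A + 8C = 29.
Solving: C = 4, A = -3, then B = 4.
So g_n = -3·n + 4 + 4·2^n; at n=12 this is 16352.

16352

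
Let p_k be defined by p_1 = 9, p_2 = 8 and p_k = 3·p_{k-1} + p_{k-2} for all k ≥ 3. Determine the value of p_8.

p_3 = 33;  p_4 = 107;  p_5 = 354;  p_6 = 1169;  p_7 = 3861;  p_8 = 12752.

12752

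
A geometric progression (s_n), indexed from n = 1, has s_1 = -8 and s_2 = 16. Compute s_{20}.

Common ratio r = -2.
s_n = (-8)·(-2)^(n-1).
s_{20} = (-8)·(-2)^19 = 4194304.

4194304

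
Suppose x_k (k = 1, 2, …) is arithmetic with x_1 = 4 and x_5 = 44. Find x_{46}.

454

Common difference d = (44 - 4) / (5 - 1) = 10.
x_k = 4 + (k - 1)·10.
x_{46} = 4 + 45·10 = 454.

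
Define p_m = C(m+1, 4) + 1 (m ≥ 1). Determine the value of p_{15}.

1821

C(16, 4) = 1820, so p_{15} = 1821.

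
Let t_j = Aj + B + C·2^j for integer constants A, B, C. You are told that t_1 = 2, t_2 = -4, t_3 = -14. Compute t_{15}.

-65558

Write the equations: A + B + 2C = 2; 2A + B + 4C = -4; 3A + B + 8C = -14.
Subtracting the first from the second: A + 2C = -6.
Subtracting the second from the third: A + 4C = -10.
Solving: C = -2, A = -2, then B = 8.
Hence t_{15} = -2·15 + 8 + (-2)·32768 = -65558.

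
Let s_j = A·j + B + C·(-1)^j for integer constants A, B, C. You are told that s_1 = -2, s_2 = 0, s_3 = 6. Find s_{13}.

Plug in j = 1, 2, 3: A + B - C = -2; 2A + B + C = 0; 3A + B - C = 6.
Subtracting the first from the second: A + 2C = 2.
Subtracting the second from the third: A - 2C = 6.
Solving: C = -1, A = 4, then B = -7.
So s_j = 4·j + (-7) + (-1)·(-1)^j; at j=13 this is 46.

46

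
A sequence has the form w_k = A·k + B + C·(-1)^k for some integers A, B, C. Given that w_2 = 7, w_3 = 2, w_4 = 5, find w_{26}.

-17

The three given values yield: 2A + B + C = 7; 3A + B - C = 2; 4A + B + C = 5.
Subtracting the first from the second: A - 2C = -5.
Subtracting the second from the third: A + 2C = 3.
Solving: C = 2, A = -1, then B = 7.
Hence w_{26} = -1·26 + 7 + 2·1 = -17.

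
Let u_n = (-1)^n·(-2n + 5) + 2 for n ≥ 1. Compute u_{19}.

(-1)^19 = -1; -2n + 5 at n=19 is -33; so u_{19} = 35.

35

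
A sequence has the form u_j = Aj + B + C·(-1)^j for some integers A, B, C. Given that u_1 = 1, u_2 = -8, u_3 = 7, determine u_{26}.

Write the equations: A + B - C = 1; 2A + B + C = -8; 3A + B - C = 7.
Subtracting the first from the second: A + 2C = -9.
Subtracting the second from the third: A - 2C = 15.
Solving: C = -6, A = 3, then B = -8.
Therefore u_{26} = 78 + (-8) + (-6)·1 = 64.

64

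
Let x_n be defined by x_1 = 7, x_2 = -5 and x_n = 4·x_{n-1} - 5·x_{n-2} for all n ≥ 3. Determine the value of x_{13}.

277895

Iterate the recurrence:
x_3 = -55  x_4 = -195  x_5 = -505  …  x_{10} = 17755  x_{11} = 57545  x_{12} = 141405  x_{13} = 277895.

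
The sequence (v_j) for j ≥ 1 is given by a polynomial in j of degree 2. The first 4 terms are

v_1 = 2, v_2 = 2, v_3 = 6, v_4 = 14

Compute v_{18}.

1st diffs: 0, 4, 8.
2nd diffs: 4, 4 (constant).
Newton forward-difference form: v_j = 2 + 4·C(j-1,2).
At j = 18: j-1 = 17, so v_{18} = 2 + 544 = 546.

546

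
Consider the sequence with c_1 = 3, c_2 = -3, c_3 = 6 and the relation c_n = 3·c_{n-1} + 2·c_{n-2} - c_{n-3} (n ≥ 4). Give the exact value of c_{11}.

72411

Applying the relation repeatedly:
c_4 = 9; c_5 = 42; c_6 = 138; c_7 = 489; c_8 = 1701; c_9 = 5943; c_{10} = 20742; c_{11} = 72411.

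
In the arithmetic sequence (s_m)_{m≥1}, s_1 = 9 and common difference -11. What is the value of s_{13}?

s_m = 9 + (m - 1)·(-11).
s_{13} = 9 + 12·(-11) = -123.

-123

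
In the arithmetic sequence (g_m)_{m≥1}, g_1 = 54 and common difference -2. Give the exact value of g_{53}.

-50

g_m = 54 + (m - 1)·(-2).
g_{53} = 54 + 52·(-2) = -50.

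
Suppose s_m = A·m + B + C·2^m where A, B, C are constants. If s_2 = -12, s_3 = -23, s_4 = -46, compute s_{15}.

-98291

At m = 2, 3, 4: 2A + B + 4C = -12; 3A + B + 8C = -23; 4A + B + 16C = -46.
Subtracting the first from the second: A + 4C = -11.
Subtracting the second from the third: A + 8C = -23.
Solving: C = -3, A = 1, then B = -2.
So s_m = 1·m + (-2) + (-3)·2^m; at m=15 this is -98291.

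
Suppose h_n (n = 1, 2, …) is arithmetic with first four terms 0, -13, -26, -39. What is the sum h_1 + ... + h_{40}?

Common difference d = -13.
h_n = 0 + (n - 1)·(-13).
h_{40} = -507; S = 40·(0 + (-507))/2 = -10140.

-10140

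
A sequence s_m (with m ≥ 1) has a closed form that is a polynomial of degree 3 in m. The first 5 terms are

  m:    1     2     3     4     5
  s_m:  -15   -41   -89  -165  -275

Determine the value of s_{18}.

-7529

1st diffs: -26, -48, -76, -110.
2nd diffs: -22, -28, -34.
3rd diffs: -6, -6 (constant).
Newton forward-difference form: s_m = -15 + (-26)·C(m-1,1) + (-22)·C(m-1,2) + (-6)·C(m-1,3).
At m = 18: m-1 = 17, so s_{18} = -15 - 442 - 2992 - 4080 = -7529.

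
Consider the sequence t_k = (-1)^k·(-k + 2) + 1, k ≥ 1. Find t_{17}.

16

(-1)^17 = -1; -k + 2 at k=17 is -15; so t_{17} = 16.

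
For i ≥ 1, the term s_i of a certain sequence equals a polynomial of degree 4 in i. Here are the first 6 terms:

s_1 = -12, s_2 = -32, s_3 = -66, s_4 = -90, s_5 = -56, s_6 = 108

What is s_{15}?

1st diffs: -20, -34, -24, 34, 164.
2nd diffs: -14, 10, 58, 130.
3rd diffs: 24, 48, 72.
4th diffs: 24, 24 (constant).
Newton forward-difference form: s_i = -12 + (-20)·C(i-1,1) + (-14)·C(i-1,2) + 24·C(i-1,3) + 24·C(i-1,4).
At i = 15: i-1 = 14, so s_{15} = -12 - 280 - 1274 + 8736 + 24024 = 31194.

31194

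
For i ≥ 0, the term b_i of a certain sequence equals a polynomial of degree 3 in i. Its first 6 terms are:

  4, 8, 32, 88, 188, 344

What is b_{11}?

3128

1st diffs: 4, 24, 56, 100, 156.
2nd diffs: 20, 32, 44, 56.
3rd diffs: 12, 12, 12 (constant).
So b_i = 2i^3 + 4i^2 - 2i + 4.
Evaluating at i = 11 gives b_{11} = 3128.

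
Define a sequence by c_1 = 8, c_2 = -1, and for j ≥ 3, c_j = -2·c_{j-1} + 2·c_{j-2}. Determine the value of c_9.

6144

Step forward from the initial values:
c_3 = 18;  c_4 = -38;  c_5 = 112;  c_6 = -300;  c_7 = 824;  c_8 = -2248;  c_9 = 6144.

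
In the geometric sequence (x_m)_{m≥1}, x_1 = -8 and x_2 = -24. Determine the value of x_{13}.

-4251528

Common ratio r = 3.
x_m = (-8)·3^(m-1).
x_{13} = (-8)·3^12 = -4251528.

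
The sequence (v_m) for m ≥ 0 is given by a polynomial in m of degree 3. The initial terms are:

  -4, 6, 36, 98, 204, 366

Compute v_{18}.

1st diffs: 10, 30, 62, 106, 162.
2nd diffs: 20, 32, 44, 56.
3rd diffs: 12, 12, 12 (constant).
Newton forward-difference form: v_m = -4 + 10·C(m,1) + 20·C(m,2) + 12·C(m,3).
At m = 18: m = 18, so v_{18} = -4 + 180 + 3060 + 9792 = 13028.

13028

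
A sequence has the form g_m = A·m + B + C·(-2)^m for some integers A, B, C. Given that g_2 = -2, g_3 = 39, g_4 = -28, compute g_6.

Write the equations: 2A + B + 4C = -2; 3A + B - 8C = 39; 4A + B + 16C = -28.
Subtracting the first from the second: A - 12C = 41.
Subtracting the second from the third: A + 24C = -67.
Solving: C = -3, A = 5, then B = 0.
Hence g_6 = 5·6 + 0 + (-3)·64 = -162.

-162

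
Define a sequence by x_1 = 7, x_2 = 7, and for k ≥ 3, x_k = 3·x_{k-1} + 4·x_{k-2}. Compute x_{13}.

Applying the relation repeatedly:
x_3 = 49, x_4 = 175, x_5 = 721, …, x_{10} = 733999, x_{11} = 2936017, x_{12} = 11744047, x_{13} = 46976209.
(Characteristic roots are 4 and -1.)

46976209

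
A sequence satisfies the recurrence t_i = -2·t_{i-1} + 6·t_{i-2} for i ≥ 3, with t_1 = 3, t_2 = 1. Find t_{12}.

t_3 = 16  t_4 = -26  t_5 = 148  t_6 = -452  t_7 = 1792  t_8 = -6296  t_9 = 23344  t_{10} = -84464  t_{11} = 308992  t_{12} = -1124768.

-1124768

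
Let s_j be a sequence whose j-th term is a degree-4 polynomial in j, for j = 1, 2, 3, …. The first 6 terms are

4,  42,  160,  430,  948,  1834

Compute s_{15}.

1st diffs: 38, 118, 270, 518, 886.
2nd diffs: 80, 152, 248, 368.
3rd diffs: 72, 96, 120.
4th diffs: 24, 24 (constant).
Newton forward-difference form: s_j = 4 + 38·C(j-1,1) + 80·C(j-1,2) + 72·C(j-1,3) + 24·C(j-1,4).
At j = 15: j-1 = 14, so s_{15} = 4 + 532 + 7280 + 26208 + 24024 = 58048.

58048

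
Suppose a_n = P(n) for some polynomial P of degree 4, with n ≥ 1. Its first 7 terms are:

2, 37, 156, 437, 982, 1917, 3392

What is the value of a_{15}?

1st diffs: 35, 119, 281, 545, 935, 1475.
2nd diffs: 84, 162, 264, 390, 540.
3rd diffs: 78, 102, 126, 150.
4th diffs: 24, 24, 24 (constant).
Newton forward-difference form: a_n = 2 + 35·C(n-1,1) + 84·C(n-1,2) + 78·C(n-1,3) + 24·C(n-1,4).
At n = 15: n-1 = 14, so a_{15} = 2 + 490 + 7644 + 28392 + 24024 = 60552.

60552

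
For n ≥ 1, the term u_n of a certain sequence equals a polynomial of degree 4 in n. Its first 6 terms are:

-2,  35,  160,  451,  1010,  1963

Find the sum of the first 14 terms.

161497

1st diffs: 37, 125, 291, 559, 953.
2nd diffs: 88, 166, 268, 394.
3rd diffs: 78, 102, 126.
4th diffs: 24, 24 (constant).
So u_n = n^4 + 3n^3 + n^2 - 2n - 5.
Continuing: …, 3460, 5675, 8806, 13075, …, u_{14} = 46811.
Summing n = 1..14 (14 terms) gives 161497.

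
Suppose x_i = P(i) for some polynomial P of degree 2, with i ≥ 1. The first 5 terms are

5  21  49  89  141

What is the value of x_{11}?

705

1st diffs: 16, 28, 40, 52.
2nd diffs: 12, 12, 12 (constant).
So x_i = 6i^2 - 2i + 1.
Evaluating at i = 11 gives x_{11} = 705.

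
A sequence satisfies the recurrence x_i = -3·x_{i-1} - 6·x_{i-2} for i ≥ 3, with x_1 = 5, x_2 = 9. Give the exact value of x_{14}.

-1069443

Step forward from the initial values:
x_3 = -57; x_4 = 117; x_5 = -9; …; x_{11} = -57105; x_{12} = -13851; x_{13} = 384183; x_{14} = -1069443.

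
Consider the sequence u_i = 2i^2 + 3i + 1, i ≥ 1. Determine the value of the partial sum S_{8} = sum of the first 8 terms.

Over i = 1..8: Σi = 36, Σi² = 204.
Total = (2)·204 + (3)·36 + (1)·8 = 524.

524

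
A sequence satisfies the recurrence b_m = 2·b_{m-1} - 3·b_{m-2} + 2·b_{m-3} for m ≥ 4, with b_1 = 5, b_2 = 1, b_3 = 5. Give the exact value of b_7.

Step forward from the initial values:
b_4 = 17;  b_5 = 21;  b_6 = 1;  b_7 = -27.

-27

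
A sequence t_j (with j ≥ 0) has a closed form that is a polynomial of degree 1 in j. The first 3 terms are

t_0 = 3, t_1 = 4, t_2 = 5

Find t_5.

1st diffs: 1, 1 (constant).
So t_j = j + 3.
Evaluating at j = 5 gives t_5 = 8.

8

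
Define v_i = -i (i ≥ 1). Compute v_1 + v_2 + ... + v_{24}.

Over i = 1..24: Σi = 300.
Total = (-1)·300 = -300.

-300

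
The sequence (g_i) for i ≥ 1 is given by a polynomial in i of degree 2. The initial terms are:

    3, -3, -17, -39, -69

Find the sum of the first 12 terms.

1st diffs: -6, -14, -22, -30.
2nd diffs: -8, -8, -8 (constant).
So g_i = -4i^2 + 6i + 1.
Continuing: …, -107, -153, -207, -269, …, g_{12} = -503.
Summing i = 1..12 (12 terms) gives -2120.

-2120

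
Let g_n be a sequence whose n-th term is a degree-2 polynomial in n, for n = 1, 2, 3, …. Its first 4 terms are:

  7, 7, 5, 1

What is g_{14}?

1st diffs: 0, -2, -4.
2nd diffs: -2, -2 (constant).
Newton forward-difference form: g_n = 7 + (-2)·C(n-1,2).
At n = 14: n-1 = 13, so g_{14} = 7 - 156 = -149.

-149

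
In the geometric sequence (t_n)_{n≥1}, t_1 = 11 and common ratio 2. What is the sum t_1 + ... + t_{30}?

11811160053

t_n = 11·2^(n-1).
S = 11·(2^30 - 1)/(2 - 1) = 11·(1073741824 - 1)/(1) = 11811160053.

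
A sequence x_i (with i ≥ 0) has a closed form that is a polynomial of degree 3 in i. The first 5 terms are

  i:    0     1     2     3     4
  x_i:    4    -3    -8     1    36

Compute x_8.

1st diffs: -7, -5, 9, 35.
2nd diffs: 2, 14, 26.
3rd diffs: 12, 12 (constant).
Newton forward-difference form: x_i = 4 + (-7)·C(i,1) + 2·C(i,2) + 12·C(i,3).
At i = 8: i = 8, so x_8 = 4 - 56 + 56 + 672 = 676.

676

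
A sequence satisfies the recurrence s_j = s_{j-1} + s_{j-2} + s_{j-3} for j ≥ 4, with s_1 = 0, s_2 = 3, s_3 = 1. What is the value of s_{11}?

285

Step forward from the initial values:
s_4 = 4;  s_5 = 8;  s_6 = 13;  s_7 = 25;  s_8 = 46;  s_9 = 84;  s_{10} = 155;  s_{11} = 285.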